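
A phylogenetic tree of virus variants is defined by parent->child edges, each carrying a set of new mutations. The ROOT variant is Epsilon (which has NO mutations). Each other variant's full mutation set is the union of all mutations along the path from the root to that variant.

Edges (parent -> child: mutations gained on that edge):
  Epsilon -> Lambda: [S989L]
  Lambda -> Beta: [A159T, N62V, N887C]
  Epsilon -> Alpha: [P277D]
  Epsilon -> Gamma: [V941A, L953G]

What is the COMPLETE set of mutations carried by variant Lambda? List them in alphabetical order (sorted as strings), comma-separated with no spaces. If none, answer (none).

At Epsilon: gained [] -> total []
At Lambda: gained ['S989L'] -> total ['S989L']

Answer: S989L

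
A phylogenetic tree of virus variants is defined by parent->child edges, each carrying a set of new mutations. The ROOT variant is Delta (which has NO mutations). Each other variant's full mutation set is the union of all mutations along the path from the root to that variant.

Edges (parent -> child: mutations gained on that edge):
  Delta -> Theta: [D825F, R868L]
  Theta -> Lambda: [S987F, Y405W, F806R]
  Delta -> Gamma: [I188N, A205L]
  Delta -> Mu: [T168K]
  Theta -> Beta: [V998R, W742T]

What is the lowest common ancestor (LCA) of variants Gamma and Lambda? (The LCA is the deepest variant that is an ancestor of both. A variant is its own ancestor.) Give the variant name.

Answer: Delta

Derivation:
Path from root to Gamma: Delta -> Gamma
  ancestors of Gamma: {Delta, Gamma}
Path from root to Lambda: Delta -> Theta -> Lambda
  ancestors of Lambda: {Delta, Theta, Lambda}
Common ancestors: {Delta}
Walk up from Lambda: Lambda (not in ancestors of Gamma), Theta (not in ancestors of Gamma), Delta (in ancestors of Gamma)
Deepest common ancestor (LCA) = Delta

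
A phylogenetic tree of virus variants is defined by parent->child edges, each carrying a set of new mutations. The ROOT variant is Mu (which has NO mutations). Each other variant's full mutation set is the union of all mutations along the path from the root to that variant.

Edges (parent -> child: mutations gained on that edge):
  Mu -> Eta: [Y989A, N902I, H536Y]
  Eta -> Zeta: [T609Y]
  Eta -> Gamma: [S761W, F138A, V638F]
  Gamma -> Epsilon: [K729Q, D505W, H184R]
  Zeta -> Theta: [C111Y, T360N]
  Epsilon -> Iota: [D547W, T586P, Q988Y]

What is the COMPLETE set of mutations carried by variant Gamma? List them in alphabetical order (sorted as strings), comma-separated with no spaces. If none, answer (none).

At Mu: gained [] -> total []
At Eta: gained ['Y989A', 'N902I', 'H536Y'] -> total ['H536Y', 'N902I', 'Y989A']
At Gamma: gained ['S761W', 'F138A', 'V638F'] -> total ['F138A', 'H536Y', 'N902I', 'S761W', 'V638F', 'Y989A']

Answer: F138A,H536Y,N902I,S761W,V638F,Y989A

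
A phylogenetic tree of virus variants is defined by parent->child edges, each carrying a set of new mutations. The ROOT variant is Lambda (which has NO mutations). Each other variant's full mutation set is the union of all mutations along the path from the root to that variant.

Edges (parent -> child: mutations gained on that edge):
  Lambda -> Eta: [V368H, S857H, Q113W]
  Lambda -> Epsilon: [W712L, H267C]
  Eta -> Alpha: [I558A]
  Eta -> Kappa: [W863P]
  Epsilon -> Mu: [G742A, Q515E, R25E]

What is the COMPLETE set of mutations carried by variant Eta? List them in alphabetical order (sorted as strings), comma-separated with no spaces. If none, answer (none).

At Lambda: gained [] -> total []
At Eta: gained ['V368H', 'S857H', 'Q113W'] -> total ['Q113W', 'S857H', 'V368H']

Answer: Q113W,S857H,V368H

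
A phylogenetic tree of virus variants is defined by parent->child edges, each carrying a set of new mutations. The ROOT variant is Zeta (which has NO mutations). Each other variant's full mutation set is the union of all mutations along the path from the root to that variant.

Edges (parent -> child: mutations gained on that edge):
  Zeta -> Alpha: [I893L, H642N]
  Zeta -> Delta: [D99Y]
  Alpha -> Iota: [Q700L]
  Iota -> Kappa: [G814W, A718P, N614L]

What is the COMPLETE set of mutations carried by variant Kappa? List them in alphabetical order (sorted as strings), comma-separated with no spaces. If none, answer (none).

Answer: A718P,G814W,H642N,I893L,N614L,Q700L

Derivation:
At Zeta: gained [] -> total []
At Alpha: gained ['I893L', 'H642N'] -> total ['H642N', 'I893L']
At Iota: gained ['Q700L'] -> total ['H642N', 'I893L', 'Q700L']
At Kappa: gained ['G814W', 'A718P', 'N614L'] -> total ['A718P', 'G814W', 'H642N', 'I893L', 'N614L', 'Q700L']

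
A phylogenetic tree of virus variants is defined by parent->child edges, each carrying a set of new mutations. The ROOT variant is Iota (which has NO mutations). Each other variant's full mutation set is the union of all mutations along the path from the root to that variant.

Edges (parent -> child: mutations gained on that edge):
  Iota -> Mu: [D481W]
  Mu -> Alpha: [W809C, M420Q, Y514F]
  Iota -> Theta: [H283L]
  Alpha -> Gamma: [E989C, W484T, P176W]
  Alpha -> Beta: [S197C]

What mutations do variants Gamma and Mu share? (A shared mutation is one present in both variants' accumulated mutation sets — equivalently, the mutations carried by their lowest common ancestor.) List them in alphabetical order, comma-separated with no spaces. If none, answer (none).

Accumulating mutations along path to Gamma:
  At Iota: gained [] -> total []
  At Mu: gained ['D481W'] -> total ['D481W']
  At Alpha: gained ['W809C', 'M420Q', 'Y514F'] -> total ['D481W', 'M420Q', 'W809C', 'Y514F']
  At Gamma: gained ['E989C', 'W484T', 'P176W'] -> total ['D481W', 'E989C', 'M420Q', 'P176W', 'W484T', 'W809C', 'Y514F']
Mutations(Gamma) = ['D481W', 'E989C', 'M420Q', 'P176W', 'W484T', 'W809C', 'Y514F']
Accumulating mutations along path to Mu:
  At Iota: gained [] -> total []
  At Mu: gained ['D481W'] -> total ['D481W']
Mutations(Mu) = ['D481W']
Intersection: ['D481W', 'E989C', 'M420Q', 'P176W', 'W484T', 'W809C', 'Y514F'] ∩ ['D481W'] = ['D481W']

Answer: D481W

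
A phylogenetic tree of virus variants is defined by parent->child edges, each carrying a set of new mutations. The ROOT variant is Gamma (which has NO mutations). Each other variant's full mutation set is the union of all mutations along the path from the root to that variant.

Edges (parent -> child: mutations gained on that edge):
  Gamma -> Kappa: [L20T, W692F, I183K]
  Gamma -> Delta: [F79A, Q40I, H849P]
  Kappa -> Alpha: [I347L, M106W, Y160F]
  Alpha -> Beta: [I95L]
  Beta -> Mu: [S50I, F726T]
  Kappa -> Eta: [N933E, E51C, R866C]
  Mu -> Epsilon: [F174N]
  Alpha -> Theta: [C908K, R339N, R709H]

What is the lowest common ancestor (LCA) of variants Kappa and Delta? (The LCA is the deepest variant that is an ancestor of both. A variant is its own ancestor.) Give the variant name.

Answer: Gamma

Derivation:
Path from root to Kappa: Gamma -> Kappa
  ancestors of Kappa: {Gamma, Kappa}
Path from root to Delta: Gamma -> Delta
  ancestors of Delta: {Gamma, Delta}
Common ancestors: {Gamma}
Walk up from Delta: Delta (not in ancestors of Kappa), Gamma (in ancestors of Kappa)
Deepest common ancestor (LCA) = Gamma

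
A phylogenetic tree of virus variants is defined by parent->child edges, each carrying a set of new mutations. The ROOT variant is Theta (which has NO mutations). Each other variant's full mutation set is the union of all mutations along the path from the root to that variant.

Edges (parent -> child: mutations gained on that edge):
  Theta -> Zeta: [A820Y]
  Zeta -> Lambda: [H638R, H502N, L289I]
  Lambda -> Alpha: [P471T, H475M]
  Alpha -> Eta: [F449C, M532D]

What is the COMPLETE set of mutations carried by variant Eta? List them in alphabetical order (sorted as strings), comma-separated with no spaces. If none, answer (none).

At Theta: gained [] -> total []
At Zeta: gained ['A820Y'] -> total ['A820Y']
At Lambda: gained ['H638R', 'H502N', 'L289I'] -> total ['A820Y', 'H502N', 'H638R', 'L289I']
At Alpha: gained ['P471T', 'H475M'] -> total ['A820Y', 'H475M', 'H502N', 'H638R', 'L289I', 'P471T']
At Eta: gained ['F449C', 'M532D'] -> total ['A820Y', 'F449C', 'H475M', 'H502N', 'H638R', 'L289I', 'M532D', 'P471T']

Answer: A820Y,F449C,H475M,H502N,H638R,L289I,M532D,P471T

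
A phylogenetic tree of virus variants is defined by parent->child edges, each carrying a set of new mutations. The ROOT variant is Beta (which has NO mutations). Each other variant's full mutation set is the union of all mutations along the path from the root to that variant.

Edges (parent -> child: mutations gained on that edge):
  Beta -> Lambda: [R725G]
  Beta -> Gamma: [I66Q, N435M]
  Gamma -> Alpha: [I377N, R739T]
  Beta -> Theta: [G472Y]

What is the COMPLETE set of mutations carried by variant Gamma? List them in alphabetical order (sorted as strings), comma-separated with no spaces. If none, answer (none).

At Beta: gained [] -> total []
At Gamma: gained ['I66Q', 'N435M'] -> total ['I66Q', 'N435M']

Answer: I66Q,N435M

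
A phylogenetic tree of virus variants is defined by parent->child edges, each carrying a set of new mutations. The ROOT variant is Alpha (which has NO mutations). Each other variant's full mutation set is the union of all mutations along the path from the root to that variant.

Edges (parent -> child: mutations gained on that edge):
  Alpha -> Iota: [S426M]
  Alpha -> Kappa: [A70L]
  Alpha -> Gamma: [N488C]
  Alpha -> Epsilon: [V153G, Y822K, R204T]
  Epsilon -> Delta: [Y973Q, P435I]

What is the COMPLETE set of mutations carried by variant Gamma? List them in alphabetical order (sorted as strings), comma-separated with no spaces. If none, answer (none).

At Alpha: gained [] -> total []
At Gamma: gained ['N488C'] -> total ['N488C']

Answer: N488C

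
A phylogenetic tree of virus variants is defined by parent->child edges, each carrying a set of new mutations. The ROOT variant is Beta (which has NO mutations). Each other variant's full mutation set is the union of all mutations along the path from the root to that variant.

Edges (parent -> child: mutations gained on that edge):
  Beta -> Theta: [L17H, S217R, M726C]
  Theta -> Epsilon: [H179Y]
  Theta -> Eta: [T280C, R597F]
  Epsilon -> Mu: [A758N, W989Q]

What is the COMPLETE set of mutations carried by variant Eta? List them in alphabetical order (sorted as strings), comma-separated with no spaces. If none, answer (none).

At Beta: gained [] -> total []
At Theta: gained ['L17H', 'S217R', 'M726C'] -> total ['L17H', 'M726C', 'S217R']
At Eta: gained ['T280C', 'R597F'] -> total ['L17H', 'M726C', 'R597F', 'S217R', 'T280C']

Answer: L17H,M726C,R597F,S217R,T280C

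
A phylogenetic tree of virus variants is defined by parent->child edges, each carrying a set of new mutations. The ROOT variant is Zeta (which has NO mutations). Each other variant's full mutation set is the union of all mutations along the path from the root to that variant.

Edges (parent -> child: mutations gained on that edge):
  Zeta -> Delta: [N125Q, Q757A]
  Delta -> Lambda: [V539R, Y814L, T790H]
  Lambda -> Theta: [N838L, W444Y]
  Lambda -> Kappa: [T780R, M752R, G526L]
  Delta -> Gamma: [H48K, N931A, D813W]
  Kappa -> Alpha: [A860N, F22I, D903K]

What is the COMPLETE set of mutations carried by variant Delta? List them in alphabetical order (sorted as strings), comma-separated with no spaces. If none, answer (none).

Answer: N125Q,Q757A

Derivation:
At Zeta: gained [] -> total []
At Delta: gained ['N125Q', 'Q757A'] -> total ['N125Q', 'Q757A']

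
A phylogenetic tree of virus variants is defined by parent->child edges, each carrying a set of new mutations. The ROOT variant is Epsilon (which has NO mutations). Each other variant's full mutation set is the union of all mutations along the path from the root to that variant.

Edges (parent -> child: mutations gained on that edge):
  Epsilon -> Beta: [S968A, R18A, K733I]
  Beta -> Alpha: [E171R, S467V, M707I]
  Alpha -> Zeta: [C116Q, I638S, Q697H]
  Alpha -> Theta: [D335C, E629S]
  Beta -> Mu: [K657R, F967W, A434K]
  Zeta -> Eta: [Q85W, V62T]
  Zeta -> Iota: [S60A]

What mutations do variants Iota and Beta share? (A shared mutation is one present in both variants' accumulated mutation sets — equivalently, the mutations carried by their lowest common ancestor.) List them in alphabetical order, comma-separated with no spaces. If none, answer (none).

Accumulating mutations along path to Iota:
  At Epsilon: gained [] -> total []
  At Beta: gained ['S968A', 'R18A', 'K733I'] -> total ['K733I', 'R18A', 'S968A']
  At Alpha: gained ['E171R', 'S467V', 'M707I'] -> total ['E171R', 'K733I', 'M707I', 'R18A', 'S467V', 'S968A']
  At Zeta: gained ['C116Q', 'I638S', 'Q697H'] -> total ['C116Q', 'E171R', 'I638S', 'K733I', 'M707I', 'Q697H', 'R18A', 'S467V', 'S968A']
  At Iota: gained ['S60A'] -> total ['C116Q', 'E171R', 'I638S', 'K733I', 'M707I', 'Q697H', 'R18A', 'S467V', 'S60A', 'S968A']
Mutations(Iota) = ['C116Q', 'E171R', 'I638S', 'K733I', 'M707I', 'Q697H', 'R18A', 'S467V', 'S60A', 'S968A']
Accumulating mutations along path to Beta:
  At Epsilon: gained [] -> total []
  At Beta: gained ['S968A', 'R18A', 'K733I'] -> total ['K733I', 'R18A', 'S968A']
Mutations(Beta) = ['K733I', 'R18A', 'S968A']
Intersection: ['C116Q', 'E171R', 'I638S', 'K733I', 'M707I', 'Q697H', 'R18A', 'S467V', 'S60A', 'S968A'] ∩ ['K733I', 'R18A', 'S968A'] = ['K733I', 'R18A', 'S968A']

Answer: K733I,R18A,S968A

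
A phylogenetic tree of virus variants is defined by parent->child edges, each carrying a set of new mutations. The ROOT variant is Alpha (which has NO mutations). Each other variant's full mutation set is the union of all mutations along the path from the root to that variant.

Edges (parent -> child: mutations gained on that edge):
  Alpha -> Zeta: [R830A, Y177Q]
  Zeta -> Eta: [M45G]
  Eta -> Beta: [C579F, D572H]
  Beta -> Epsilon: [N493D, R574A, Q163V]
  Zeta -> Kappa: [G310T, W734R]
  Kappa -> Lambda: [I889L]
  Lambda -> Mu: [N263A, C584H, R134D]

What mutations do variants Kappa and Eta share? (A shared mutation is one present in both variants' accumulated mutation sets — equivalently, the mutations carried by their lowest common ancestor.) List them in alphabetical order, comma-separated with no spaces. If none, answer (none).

Answer: R830A,Y177Q

Derivation:
Accumulating mutations along path to Kappa:
  At Alpha: gained [] -> total []
  At Zeta: gained ['R830A', 'Y177Q'] -> total ['R830A', 'Y177Q']
  At Kappa: gained ['G310T', 'W734R'] -> total ['G310T', 'R830A', 'W734R', 'Y177Q']
Mutations(Kappa) = ['G310T', 'R830A', 'W734R', 'Y177Q']
Accumulating mutations along path to Eta:
  At Alpha: gained [] -> total []
  At Zeta: gained ['R830A', 'Y177Q'] -> total ['R830A', 'Y177Q']
  At Eta: gained ['M45G'] -> total ['M45G', 'R830A', 'Y177Q']
Mutations(Eta) = ['M45G', 'R830A', 'Y177Q']
Intersection: ['G310T', 'R830A', 'W734R', 'Y177Q'] ∩ ['M45G', 'R830A', 'Y177Q'] = ['R830A', 'Y177Q']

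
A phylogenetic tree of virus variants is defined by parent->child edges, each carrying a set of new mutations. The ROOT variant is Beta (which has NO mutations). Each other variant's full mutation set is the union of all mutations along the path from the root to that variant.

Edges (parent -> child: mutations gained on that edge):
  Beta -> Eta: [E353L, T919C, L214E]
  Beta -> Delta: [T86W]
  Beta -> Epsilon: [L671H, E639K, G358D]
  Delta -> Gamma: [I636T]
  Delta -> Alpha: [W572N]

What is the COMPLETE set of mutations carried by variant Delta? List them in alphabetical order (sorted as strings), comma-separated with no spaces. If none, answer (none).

At Beta: gained [] -> total []
At Delta: gained ['T86W'] -> total ['T86W']

Answer: T86W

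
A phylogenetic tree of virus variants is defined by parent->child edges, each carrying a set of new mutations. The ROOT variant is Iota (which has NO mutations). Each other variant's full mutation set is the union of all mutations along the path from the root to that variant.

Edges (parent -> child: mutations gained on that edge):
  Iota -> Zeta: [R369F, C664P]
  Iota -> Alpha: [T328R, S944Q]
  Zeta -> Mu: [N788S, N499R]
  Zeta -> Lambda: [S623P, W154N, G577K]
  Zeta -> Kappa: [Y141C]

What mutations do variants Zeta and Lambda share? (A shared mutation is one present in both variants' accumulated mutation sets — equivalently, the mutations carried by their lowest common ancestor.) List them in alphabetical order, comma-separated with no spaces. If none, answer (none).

Accumulating mutations along path to Zeta:
  At Iota: gained [] -> total []
  At Zeta: gained ['R369F', 'C664P'] -> total ['C664P', 'R369F']
Mutations(Zeta) = ['C664P', 'R369F']
Accumulating mutations along path to Lambda:
  At Iota: gained [] -> total []
  At Zeta: gained ['R369F', 'C664P'] -> total ['C664P', 'R369F']
  At Lambda: gained ['S623P', 'W154N', 'G577K'] -> total ['C664P', 'G577K', 'R369F', 'S623P', 'W154N']
Mutations(Lambda) = ['C664P', 'G577K', 'R369F', 'S623P', 'W154N']
Intersection: ['C664P', 'R369F'] ∩ ['C664P', 'G577K', 'R369F', 'S623P', 'W154N'] = ['C664P', 'R369F']

Answer: C664P,R369F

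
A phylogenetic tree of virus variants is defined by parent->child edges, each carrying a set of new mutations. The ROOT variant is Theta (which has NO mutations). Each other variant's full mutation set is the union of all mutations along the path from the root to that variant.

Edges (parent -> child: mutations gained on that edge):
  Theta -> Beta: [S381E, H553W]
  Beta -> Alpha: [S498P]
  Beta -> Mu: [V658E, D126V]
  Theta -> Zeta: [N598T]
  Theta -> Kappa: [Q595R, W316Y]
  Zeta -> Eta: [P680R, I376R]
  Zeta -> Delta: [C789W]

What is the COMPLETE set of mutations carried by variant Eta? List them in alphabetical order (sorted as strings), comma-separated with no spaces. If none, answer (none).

At Theta: gained [] -> total []
At Zeta: gained ['N598T'] -> total ['N598T']
At Eta: gained ['P680R', 'I376R'] -> total ['I376R', 'N598T', 'P680R']

Answer: I376R,N598T,P680R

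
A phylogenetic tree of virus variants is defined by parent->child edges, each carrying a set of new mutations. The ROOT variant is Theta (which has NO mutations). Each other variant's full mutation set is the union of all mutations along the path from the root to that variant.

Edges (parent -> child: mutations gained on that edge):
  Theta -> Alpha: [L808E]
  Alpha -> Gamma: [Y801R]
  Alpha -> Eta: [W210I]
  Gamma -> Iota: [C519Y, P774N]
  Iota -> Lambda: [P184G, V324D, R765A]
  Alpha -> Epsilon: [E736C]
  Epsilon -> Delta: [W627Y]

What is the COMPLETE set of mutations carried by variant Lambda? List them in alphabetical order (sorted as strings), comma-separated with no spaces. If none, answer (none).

At Theta: gained [] -> total []
At Alpha: gained ['L808E'] -> total ['L808E']
At Gamma: gained ['Y801R'] -> total ['L808E', 'Y801R']
At Iota: gained ['C519Y', 'P774N'] -> total ['C519Y', 'L808E', 'P774N', 'Y801R']
At Lambda: gained ['P184G', 'V324D', 'R765A'] -> total ['C519Y', 'L808E', 'P184G', 'P774N', 'R765A', 'V324D', 'Y801R']

Answer: C519Y,L808E,P184G,P774N,R765A,V324D,Y801R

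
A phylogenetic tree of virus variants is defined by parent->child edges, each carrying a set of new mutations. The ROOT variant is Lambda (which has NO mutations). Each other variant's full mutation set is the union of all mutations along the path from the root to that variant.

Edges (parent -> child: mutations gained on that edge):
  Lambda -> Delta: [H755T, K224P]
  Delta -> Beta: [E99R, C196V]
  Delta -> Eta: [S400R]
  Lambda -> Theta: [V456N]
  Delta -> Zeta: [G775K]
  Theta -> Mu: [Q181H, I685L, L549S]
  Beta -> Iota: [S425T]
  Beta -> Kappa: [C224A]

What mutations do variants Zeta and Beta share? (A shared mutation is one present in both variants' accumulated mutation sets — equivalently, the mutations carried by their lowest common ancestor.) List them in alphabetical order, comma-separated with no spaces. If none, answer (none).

Accumulating mutations along path to Zeta:
  At Lambda: gained [] -> total []
  At Delta: gained ['H755T', 'K224P'] -> total ['H755T', 'K224P']
  At Zeta: gained ['G775K'] -> total ['G775K', 'H755T', 'K224P']
Mutations(Zeta) = ['G775K', 'H755T', 'K224P']
Accumulating mutations along path to Beta:
  At Lambda: gained [] -> total []
  At Delta: gained ['H755T', 'K224P'] -> total ['H755T', 'K224P']
  At Beta: gained ['E99R', 'C196V'] -> total ['C196V', 'E99R', 'H755T', 'K224P']
Mutations(Beta) = ['C196V', 'E99R', 'H755T', 'K224P']
Intersection: ['G775K', 'H755T', 'K224P'] ∩ ['C196V', 'E99R', 'H755T', 'K224P'] = ['H755T', 'K224P']

Answer: H755T,K224P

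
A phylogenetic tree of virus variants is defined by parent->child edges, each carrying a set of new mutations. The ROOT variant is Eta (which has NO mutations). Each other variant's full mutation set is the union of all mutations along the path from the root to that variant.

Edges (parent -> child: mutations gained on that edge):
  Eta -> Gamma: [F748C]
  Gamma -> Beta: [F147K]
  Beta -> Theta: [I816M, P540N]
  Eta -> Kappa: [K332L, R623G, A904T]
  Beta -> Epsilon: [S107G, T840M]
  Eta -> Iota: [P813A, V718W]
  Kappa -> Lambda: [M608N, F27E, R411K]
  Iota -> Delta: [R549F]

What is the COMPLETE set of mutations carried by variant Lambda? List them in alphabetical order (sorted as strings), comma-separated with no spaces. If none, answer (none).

At Eta: gained [] -> total []
At Kappa: gained ['K332L', 'R623G', 'A904T'] -> total ['A904T', 'K332L', 'R623G']
At Lambda: gained ['M608N', 'F27E', 'R411K'] -> total ['A904T', 'F27E', 'K332L', 'M608N', 'R411K', 'R623G']

Answer: A904T,F27E,K332L,M608N,R411K,R623G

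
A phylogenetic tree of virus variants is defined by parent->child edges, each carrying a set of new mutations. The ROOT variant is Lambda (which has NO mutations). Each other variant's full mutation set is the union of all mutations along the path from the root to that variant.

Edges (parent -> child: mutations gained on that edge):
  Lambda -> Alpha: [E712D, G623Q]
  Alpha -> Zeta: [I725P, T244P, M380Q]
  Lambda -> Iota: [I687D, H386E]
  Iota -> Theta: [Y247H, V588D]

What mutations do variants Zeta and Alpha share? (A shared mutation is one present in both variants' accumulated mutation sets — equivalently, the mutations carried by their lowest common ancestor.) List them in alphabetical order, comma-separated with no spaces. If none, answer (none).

Accumulating mutations along path to Zeta:
  At Lambda: gained [] -> total []
  At Alpha: gained ['E712D', 'G623Q'] -> total ['E712D', 'G623Q']
  At Zeta: gained ['I725P', 'T244P', 'M380Q'] -> total ['E712D', 'G623Q', 'I725P', 'M380Q', 'T244P']
Mutations(Zeta) = ['E712D', 'G623Q', 'I725P', 'M380Q', 'T244P']
Accumulating mutations along path to Alpha:
  At Lambda: gained [] -> total []
  At Alpha: gained ['E712D', 'G623Q'] -> total ['E712D', 'G623Q']
Mutations(Alpha) = ['E712D', 'G623Q']
Intersection: ['E712D', 'G623Q', 'I725P', 'M380Q', 'T244P'] ∩ ['E712D', 'G623Q'] = ['E712D', 'G623Q']

Answer: E712D,G623Q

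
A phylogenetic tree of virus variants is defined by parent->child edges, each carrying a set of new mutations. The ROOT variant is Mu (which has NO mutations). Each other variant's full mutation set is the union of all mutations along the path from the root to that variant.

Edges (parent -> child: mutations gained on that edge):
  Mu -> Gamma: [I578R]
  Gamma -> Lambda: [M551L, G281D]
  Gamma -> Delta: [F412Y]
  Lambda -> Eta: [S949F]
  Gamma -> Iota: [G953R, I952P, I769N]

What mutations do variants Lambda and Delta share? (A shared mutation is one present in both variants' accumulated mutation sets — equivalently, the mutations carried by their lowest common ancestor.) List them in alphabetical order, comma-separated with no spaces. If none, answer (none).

Accumulating mutations along path to Lambda:
  At Mu: gained [] -> total []
  At Gamma: gained ['I578R'] -> total ['I578R']
  At Lambda: gained ['M551L', 'G281D'] -> total ['G281D', 'I578R', 'M551L']
Mutations(Lambda) = ['G281D', 'I578R', 'M551L']
Accumulating mutations along path to Delta:
  At Mu: gained [] -> total []
  At Gamma: gained ['I578R'] -> total ['I578R']
  At Delta: gained ['F412Y'] -> total ['F412Y', 'I578R']
Mutations(Delta) = ['F412Y', 'I578R']
Intersection: ['G281D', 'I578R', 'M551L'] ∩ ['F412Y', 'I578R'] = ['I578R']

Answer: I578R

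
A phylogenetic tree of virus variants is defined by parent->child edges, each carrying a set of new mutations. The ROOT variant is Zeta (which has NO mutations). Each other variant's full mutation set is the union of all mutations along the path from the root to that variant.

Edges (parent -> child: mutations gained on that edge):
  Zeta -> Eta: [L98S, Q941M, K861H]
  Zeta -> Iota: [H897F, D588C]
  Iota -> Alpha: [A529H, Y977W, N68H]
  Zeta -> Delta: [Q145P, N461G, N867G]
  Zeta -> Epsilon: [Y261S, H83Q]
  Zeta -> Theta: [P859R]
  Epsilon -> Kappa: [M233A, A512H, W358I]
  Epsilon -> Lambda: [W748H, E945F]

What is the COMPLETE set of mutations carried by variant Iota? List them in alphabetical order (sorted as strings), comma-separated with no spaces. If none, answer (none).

Answer: D588C,H897F

Derivation:
At Zeta: gained [] -> total []
At Iota: gained ['H897F', 'D588C'] -> total ['D588C', 'H897F']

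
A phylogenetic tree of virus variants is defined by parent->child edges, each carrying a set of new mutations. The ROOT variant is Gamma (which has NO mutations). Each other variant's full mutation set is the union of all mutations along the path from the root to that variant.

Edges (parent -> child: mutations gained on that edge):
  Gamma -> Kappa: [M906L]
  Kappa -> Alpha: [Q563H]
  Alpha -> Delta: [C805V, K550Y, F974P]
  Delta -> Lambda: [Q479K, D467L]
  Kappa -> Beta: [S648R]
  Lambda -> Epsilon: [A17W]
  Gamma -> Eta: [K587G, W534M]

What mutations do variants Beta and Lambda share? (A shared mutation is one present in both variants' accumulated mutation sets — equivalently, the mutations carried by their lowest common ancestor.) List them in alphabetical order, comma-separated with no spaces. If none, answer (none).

Answer: M906L

Derivation:
Accumulating mutations along path to Beta:
  At Gamma: gained [] -> total []
  At Kappa: gained ['M906L'] -> total ['M906L']
  At Beta: gained ['S648R'] -> total ['M906L', 'S648R']
Mutations(Beta) = ['M906L', 'S648R']
Accumulating mutations along path to Lambda:
  At Gamma: gained [] -> total []
  At Kappa: gained ['M906L'] -> total ['M906L']
  At Alpha: gained ['Q563H'] -> total ['M906L', 'Q563H']
  At Delta: gained ['C805V', 'K550Y', 'F974P'] -> total ['C805V', 'F974P', 'K550Y', 'M906L', 'Q563H']
  At Lambda: gained ['Q479K', 'D467L'] -> total ['C805V', 'D467L', 'F974P', 'K550Y', 'M906L', 'Q479K', 'Q563H']
Mutations(Lambda) = ['C805V', 'D467L', 'F974P', 'K550Y', 'M906L', 'Q479K', 'Q563H']
Intersection: ['M906L', 'S648R'] ∩ ['C805V', 'D467L', 'F974P', 'K550Y', 'M906L', 'Q479K', 'Q563H'] = ['M906L']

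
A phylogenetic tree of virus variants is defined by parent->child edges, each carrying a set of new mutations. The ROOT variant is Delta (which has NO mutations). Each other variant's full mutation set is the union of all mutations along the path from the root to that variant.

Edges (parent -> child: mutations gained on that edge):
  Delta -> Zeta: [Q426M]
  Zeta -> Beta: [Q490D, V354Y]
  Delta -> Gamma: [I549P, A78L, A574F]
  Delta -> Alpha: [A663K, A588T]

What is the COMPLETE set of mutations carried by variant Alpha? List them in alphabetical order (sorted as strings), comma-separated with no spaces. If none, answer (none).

Answer: A588T,A663K

Derivation:
At Delta: gained [] -> total []
At Alpha: gained ['A663K', 'A588T'] -> total ['A588T', 'A663K']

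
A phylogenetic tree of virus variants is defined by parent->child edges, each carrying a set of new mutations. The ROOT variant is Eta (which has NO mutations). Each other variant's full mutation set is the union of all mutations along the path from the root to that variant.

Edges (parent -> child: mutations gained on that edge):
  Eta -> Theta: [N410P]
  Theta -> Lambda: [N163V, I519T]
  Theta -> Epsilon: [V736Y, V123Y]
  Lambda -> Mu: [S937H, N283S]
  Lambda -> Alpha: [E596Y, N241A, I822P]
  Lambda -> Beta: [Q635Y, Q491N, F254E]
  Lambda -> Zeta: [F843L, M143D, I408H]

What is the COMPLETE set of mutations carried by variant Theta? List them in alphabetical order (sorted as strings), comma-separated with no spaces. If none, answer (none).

At Eta: gained [] -> total []
At Theta: gained ['N410P'] -> total ['N410P']

Answer: N410P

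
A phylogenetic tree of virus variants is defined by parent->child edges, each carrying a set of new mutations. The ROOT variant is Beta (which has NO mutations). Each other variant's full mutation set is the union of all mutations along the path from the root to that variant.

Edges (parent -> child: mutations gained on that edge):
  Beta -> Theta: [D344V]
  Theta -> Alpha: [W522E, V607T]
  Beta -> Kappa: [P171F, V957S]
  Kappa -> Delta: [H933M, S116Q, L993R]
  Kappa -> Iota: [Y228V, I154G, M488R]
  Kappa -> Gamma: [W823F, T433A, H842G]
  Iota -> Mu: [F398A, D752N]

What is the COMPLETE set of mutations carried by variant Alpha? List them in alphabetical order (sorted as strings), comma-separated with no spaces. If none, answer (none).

Answer: D344V,V607T,W522E

Derivation:
At Beta: gained [] -> total []
At Theta: gained ['D344V'] -> total ['D344V']
At Alpha: gained ['W522E', 'V607T'] -> total ['D344V', 'V607T', 'W522E']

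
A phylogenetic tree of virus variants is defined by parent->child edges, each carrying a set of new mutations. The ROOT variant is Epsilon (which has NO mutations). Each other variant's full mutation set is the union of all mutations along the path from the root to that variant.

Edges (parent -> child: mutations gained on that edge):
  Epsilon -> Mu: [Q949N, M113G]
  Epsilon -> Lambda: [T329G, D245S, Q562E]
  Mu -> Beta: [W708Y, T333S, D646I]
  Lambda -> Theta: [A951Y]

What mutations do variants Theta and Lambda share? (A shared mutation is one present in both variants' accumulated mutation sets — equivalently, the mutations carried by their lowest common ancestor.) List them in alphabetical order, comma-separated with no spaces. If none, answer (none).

Answer: D245S,Q562E,T329G

Derivation:
Accumulating mutations along path to Theta:
  At Epsilon: gained [] -> total []
  At Lambda: gained ['T329G', 'D245S', 'Q562E'] -> total ['D245S', 'Q562E', 'T329G']
  At Theta: gained ['A951Y'] -> total ['A951Y', 'D245S', 'Q562E', 'T329G']
Mutations(Theta) = ['A951Y', 'D245S', 'Q562E', 'T329G']
Accumulating mutations along path to Lambda:
  At Epsilon: gained [] -> total []
  At Lambda: gained ['T329G', 'D245S', 'Q562E'] -> total ['D245S', 'Q562E', 'T329G']
Mutations(Lambda) = ['D245S', 'Q562E', 'T329G']
Intersection: ['A951Y', 'D245S', 'Q562E', 'T329G'] ∩ ['D245S', 'Q562E', 'T329G'] = ['D245S', 'Q562E', 'T329G']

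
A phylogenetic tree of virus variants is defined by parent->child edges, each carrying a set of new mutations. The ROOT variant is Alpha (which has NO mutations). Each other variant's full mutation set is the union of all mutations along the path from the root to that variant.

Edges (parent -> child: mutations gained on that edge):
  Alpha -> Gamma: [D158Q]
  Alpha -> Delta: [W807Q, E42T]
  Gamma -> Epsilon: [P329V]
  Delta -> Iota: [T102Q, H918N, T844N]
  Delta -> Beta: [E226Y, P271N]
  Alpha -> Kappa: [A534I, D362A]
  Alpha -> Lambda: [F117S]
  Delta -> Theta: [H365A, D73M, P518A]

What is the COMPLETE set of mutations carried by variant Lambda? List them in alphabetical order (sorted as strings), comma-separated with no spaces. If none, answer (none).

Answer: F117S

Derivation:
At Alpha: gained [] -> total []
At Lambda: gained ['F117S'] -> total ['F117S']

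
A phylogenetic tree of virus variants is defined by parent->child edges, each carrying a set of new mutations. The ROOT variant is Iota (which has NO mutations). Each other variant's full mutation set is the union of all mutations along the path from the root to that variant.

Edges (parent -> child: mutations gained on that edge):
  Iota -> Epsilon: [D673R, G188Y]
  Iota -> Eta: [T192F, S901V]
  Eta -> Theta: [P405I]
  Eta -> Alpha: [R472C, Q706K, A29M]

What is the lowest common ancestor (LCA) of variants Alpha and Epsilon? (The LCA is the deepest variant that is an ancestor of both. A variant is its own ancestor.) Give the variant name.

Path from root to Alpha: Iota -> Eta -> Alpha
  ancestors of Alpha: {Iota, Eta, Alpha}
Path from root to Epsilon: Iota -> Epsilon
  ancestors of Epsilon: {Iota, Epsilon}
Common ancestors: {Iota}
Walk up from Epsilon: Epsilon (not in ancestors of Alpha), Iota (in ancestors of Alpha)
Deepest common ancestor (LCA) = Iota

Answer: Iota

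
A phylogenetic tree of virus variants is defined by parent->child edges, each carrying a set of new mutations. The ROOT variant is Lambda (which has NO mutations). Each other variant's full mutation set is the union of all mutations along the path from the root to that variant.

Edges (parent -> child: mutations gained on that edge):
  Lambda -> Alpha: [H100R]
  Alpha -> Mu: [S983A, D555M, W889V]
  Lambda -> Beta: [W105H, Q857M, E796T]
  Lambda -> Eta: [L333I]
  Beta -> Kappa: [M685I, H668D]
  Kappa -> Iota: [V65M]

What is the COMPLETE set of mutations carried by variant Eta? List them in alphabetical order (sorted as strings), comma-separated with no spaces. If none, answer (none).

Answer: L333I

Derivation:
At Lambda: gained [] -> total []
At Eta: gained ['L333I'] -> total ['L333I']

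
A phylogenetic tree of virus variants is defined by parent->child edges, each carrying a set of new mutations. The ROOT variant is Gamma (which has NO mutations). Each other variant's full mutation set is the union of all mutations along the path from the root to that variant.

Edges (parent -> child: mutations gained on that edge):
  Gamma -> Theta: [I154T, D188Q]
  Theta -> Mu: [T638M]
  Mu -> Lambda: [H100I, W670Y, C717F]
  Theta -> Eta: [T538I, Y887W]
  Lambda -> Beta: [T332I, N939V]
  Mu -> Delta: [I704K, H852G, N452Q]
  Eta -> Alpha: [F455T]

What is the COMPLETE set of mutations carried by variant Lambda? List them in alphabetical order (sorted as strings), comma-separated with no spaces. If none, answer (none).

Answer: C717F,D188Q,H100I,I154T,T638M,W670Y

Derivation:
At Gamma: gained [] -> total []
At Theta: gained ['I154T', 'D188Q'] -> total ['D188Q', 'I154T']
At Mu: gained ['T638M'] -> total ['D188Q', 'I154T', 'T638M']
At Lambda: gained ['H100I', 'W670Y', 'C717F'] -> total ['C717F', 'D188Q', 'H100I', 'I154T', 'T638M', 'W670Y']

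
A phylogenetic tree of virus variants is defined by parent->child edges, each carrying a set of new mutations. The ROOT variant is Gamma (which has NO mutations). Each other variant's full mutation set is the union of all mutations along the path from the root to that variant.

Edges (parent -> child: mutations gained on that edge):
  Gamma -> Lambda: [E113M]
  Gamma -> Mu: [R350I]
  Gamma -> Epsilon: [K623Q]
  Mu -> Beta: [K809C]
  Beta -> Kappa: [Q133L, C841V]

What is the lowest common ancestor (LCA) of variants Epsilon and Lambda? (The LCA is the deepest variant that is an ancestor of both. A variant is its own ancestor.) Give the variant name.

Path from root to Epsilon: Gamma -> Epsilon
  ancestors of Epsilon: {Gamma, Epsilon}
Path from root to Lambda: Gamma -> Lambda
  ancestors of Lambda: {Gamma, Lambda}
Common ancestors: {Gamma}
Walk up from Lambda: Lambda (not in ancestors of Epsilon), Gamma (in ancestors of Epsilon)
Deepest common ancestor (LCA) = Gamma

Answer: Gamma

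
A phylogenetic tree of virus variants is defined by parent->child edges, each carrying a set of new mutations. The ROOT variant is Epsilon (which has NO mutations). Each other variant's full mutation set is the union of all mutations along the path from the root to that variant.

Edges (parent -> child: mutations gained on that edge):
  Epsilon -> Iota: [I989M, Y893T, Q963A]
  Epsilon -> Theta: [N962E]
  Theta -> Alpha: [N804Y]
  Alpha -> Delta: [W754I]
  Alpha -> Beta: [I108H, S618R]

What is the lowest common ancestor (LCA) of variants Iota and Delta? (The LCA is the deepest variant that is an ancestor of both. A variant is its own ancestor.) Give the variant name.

Path from root to Iota: Epsilon -> Iota
  ancestors of Iota: {Epsilon, Iota}
Path from root to Delta: Epsilon -> Theta -> Alpha -> Delta
  ancestors of Delta: {Epsilon, Theta, Alpha, Delta}
Common ancestors: {Epsilon}
Walk up from Delta: Delta (not in ancestors of Iota), Alpha (not in ancestors of Iota), Theta (not in ancestors of Iota), Epsilon (in ancestors of Iota)
Deepest common ancestor (LCA) = Epsilon

Answer: Epsilon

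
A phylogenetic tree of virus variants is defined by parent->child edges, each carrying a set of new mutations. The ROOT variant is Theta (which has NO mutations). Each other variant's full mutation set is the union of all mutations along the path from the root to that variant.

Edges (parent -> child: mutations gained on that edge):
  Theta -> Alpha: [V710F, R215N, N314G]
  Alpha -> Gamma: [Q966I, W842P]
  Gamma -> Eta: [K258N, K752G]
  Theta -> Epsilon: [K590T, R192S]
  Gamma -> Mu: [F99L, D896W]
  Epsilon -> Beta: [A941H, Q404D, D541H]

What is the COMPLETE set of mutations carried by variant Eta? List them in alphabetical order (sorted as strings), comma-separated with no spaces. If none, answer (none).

Answer: K258N,K752G,N314G,Q966I,R215N,V710F,W842P

Derivation:
At Theta: gained [] -> total []
At Alpha: gained ['V710F', 'R215N', 'N314G'] -> total ['N314G', 'R215N', 'V710F']
At Gamma: gained ['Q966I', 'W842P'] -> total ['N314G', 'Q966I', 'R215N', 'V710F', 'W842P']
At Eta: gained ['K258N', 'K752G'] -> total ['K258N', 'K752G', 'N314G', 'Q966I', 'R215N', 'V710F', 'W842P']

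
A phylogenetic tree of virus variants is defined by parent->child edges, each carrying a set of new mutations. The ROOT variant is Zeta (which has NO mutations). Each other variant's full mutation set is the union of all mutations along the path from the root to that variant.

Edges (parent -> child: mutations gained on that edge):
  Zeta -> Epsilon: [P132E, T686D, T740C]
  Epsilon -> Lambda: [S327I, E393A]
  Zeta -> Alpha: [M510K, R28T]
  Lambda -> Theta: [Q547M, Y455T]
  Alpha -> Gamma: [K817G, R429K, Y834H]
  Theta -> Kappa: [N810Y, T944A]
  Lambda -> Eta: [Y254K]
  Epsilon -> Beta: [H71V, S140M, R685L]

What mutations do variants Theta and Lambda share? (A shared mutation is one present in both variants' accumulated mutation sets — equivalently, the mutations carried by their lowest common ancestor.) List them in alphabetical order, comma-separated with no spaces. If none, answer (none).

Answer: E393A,P132E,S327I,T686D,T740C

Derivation:
Accumulating mutations along path to Theta:
  At Zeta: gained [] -> total []
  At Epsilon: gained ['P132E', 'T686D', 'T740C'] -> total ['P132E', 'T686D', 'T740C']
  At Lambda: gained ['S327I', 'E393A'] -> total ['E393A', 'P132E', 'S327I', 'T686D', 'T740C']
  At Theta: gained ['Q547M', 'Y455T'] -> total ['E393A', 'P132E', 'Q547M', 'S327I', 'T686D', 'T740C', 'Y455T']
Mutations(Theta) = ['E393A', 'P132E', 'Q547M', 'S327I', 'T686D', 'T740C', 'Y455T']
Accumulating mutations along path to Lambda:
  At Zeta: gained [] -> total []
  At Epsilon: gained ['P132E', 'T686D', 'T740C'] -> total ['P132E', 'T686D', 'T740C']
  At Lambda: gained ['S327I', 'E393A'] -> total ['E393A', 'P132E', 'S327I', 'T686D', 'T740C']
Mutations(Lambda) = ['E393A', 'P132E', 'S327I', 'T686D', 'T740C']
Intersection: ['E393A', 'P132E', 'Q547M', 'S327I', 'T686D', 'T740C', 'Y455T'] ∩ ['E393A', 'P132E', 'S327I', 'T686D', 'T740C'] = ['E393A', 'P132E', 'S327I', 'T686D', 'T740C']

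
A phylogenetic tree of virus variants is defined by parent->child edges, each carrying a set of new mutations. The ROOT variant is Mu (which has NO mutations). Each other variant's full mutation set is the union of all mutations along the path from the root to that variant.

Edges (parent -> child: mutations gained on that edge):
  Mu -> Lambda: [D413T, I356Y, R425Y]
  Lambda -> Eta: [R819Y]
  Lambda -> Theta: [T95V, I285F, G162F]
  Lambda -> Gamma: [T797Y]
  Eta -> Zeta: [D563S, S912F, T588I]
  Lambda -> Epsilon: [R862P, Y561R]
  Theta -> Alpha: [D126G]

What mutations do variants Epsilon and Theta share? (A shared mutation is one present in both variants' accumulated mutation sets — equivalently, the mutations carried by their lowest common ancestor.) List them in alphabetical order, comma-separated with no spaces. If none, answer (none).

Accumulating mutations along path to Epsilon:
  At Mu: gained [] -> total []
  At Lambda: gained ['D413T', 'I356Y', 'R425Y'] -> total ['D413T', 'I356Y', 'R425Y']
  At Epsilon: gained ['R862P', 'Y561R'] -> total ['D413T', 'I356Y', 'R425Y', 'R862P', 'Y561R']
Mutations(Epsilon) = ['D413T', 'I356Y', 'R425Y', 'R862P', 'Y561R']
Accumulating mutations along path to Theta:
  At Mu: gained [] -> total []
  At Lambda: gained ['D413T', 'I356Y', 'R425Y'] -> total ['D413T', 'I356Y', 'R425Y']
  At Theta: gained ['T95V', 'I285F', 'G162F'] -> total ['D413T', 'G162F', 'I285F', 'I356Y', 'R425Y', 'T95V']
Mutations(Theta) = ['D413T', 'G162F', 'I285F', 'I356Y', 'R425Y', 'T95V']
Intersection: ['D413T', 'I356Y', 'R425Y', 'R862P', 'Y561R'] ∩ ['D413T', 'G162F', 'I285F', 'I356Y', 'R425Y', 'T95V'] = ['D413T', 'I356Y', 'R425Y']

Answer: D413T,I356Y,R425Y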